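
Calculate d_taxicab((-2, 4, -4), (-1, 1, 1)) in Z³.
9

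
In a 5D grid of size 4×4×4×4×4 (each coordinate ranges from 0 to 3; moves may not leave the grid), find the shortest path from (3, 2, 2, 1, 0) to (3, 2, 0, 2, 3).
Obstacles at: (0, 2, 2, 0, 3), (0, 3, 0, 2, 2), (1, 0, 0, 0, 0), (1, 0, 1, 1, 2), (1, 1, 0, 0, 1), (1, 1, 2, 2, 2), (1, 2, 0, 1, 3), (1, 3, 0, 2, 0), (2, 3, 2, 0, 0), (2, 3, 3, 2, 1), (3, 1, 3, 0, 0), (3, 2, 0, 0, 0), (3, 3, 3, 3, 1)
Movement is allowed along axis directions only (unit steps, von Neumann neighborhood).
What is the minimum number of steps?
6
(one shortest path: (3, 2, 2, 1, 0) → (3, 2, 1, 1, 0) → (3, 2, 0, 1, 0) → (3, 2, 0, 2, 0) → (3, 2, 0, 2, 1) → (3, 2, 0, 2, 2) → (3, 2, 0, 2, 3))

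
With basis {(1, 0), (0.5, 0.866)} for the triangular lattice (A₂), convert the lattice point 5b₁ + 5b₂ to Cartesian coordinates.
(7.5, 4.33)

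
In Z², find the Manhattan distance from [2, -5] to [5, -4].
4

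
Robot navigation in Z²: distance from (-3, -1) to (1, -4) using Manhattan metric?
7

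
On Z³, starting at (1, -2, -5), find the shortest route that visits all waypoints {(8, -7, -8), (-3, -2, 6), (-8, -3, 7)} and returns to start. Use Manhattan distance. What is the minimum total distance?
72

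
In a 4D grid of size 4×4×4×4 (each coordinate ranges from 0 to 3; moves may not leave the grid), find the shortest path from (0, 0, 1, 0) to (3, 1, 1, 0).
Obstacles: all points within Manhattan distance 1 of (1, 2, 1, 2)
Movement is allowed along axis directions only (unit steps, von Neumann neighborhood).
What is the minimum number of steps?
4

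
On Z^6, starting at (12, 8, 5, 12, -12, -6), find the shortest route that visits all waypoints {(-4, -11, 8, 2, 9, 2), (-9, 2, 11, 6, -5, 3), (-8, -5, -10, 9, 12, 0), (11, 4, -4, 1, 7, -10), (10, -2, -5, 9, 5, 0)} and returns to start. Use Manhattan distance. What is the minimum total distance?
244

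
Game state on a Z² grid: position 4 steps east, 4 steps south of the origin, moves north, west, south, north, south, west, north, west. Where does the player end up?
(1, -3)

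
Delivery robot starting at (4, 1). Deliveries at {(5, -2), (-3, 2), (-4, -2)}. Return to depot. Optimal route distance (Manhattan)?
26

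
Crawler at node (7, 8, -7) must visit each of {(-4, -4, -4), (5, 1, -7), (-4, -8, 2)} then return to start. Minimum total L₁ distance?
72
(one optimal route: (7, 8, -7) → (-4, -4, -4) → (-4, -8, 2) → (5, 1, -7) → (7, 8, -7))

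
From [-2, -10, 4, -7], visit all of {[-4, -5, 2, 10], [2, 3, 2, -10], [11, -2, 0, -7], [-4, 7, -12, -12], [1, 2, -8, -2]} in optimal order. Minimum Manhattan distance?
126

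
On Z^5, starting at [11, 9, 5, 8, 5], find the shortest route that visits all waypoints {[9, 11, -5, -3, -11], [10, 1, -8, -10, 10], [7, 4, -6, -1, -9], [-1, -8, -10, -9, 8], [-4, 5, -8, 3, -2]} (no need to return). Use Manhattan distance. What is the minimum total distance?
145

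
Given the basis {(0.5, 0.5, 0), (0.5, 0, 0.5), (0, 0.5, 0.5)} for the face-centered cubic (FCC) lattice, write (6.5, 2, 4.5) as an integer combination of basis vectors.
4b₁ + 9b₂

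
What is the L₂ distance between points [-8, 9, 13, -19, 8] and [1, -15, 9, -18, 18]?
27.8209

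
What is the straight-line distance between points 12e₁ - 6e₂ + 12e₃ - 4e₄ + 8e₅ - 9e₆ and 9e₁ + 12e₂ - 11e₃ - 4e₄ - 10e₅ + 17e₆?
43.1509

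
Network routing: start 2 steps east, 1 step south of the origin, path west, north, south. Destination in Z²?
(1, -1)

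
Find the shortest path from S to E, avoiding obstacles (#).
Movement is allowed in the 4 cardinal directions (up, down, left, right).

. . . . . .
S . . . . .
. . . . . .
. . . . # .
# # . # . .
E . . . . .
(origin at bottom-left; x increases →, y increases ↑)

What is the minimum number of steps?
8
(one shortest path: (0, 4) → (1, 4) → (2, 4) → (2, 3) → (2, 2) → (2, 1) → (2, 0) → (1, 0) → (0, 0))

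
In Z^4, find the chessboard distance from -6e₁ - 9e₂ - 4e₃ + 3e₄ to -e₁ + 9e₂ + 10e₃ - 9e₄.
18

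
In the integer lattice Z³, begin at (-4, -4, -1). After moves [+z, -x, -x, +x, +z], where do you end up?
(-5, -4, 1)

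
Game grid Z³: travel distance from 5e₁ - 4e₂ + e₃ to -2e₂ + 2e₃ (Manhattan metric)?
8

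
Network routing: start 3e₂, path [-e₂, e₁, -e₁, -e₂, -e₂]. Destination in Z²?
(0, 0)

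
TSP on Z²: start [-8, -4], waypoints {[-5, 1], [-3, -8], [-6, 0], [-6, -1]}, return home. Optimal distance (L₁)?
28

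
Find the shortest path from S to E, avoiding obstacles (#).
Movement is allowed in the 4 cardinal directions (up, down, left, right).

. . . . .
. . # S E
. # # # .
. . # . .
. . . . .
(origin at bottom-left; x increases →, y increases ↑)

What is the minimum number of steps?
1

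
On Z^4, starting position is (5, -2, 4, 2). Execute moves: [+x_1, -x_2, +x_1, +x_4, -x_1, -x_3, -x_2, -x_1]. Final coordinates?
(5, -4, 3, 3)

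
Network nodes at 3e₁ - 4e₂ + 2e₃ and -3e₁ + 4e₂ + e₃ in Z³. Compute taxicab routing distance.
15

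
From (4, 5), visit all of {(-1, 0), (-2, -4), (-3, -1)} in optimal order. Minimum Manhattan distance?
17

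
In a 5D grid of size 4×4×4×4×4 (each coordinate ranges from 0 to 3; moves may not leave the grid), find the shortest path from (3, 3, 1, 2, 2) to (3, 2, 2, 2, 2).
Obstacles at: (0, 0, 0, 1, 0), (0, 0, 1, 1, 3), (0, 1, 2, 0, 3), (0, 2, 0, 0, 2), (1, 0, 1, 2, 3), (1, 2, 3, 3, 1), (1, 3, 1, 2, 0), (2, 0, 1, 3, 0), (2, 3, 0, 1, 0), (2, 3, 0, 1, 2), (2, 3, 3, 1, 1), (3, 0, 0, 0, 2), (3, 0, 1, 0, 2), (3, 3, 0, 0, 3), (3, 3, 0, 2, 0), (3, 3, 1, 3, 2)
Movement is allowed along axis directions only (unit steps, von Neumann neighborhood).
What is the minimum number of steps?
2
(one shortest path: (3, 3, 1, 2, 2) → (3, 2, 1, 2, 2) → (3, 2, 2, 2, 2))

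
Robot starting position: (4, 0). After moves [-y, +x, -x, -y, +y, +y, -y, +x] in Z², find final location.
(5, -1)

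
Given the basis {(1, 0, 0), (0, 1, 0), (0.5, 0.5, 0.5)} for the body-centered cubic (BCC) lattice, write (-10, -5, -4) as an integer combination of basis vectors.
-6b₁ - b₂ - 8b₃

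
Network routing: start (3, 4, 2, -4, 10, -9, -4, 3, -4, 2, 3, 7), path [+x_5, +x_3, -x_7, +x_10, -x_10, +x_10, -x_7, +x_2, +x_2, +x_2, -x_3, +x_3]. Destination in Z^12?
(3, 7, 3, -4, 11, -9, -6, 3, -4, 3, 3, 7)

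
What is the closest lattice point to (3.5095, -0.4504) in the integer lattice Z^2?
(4, 0)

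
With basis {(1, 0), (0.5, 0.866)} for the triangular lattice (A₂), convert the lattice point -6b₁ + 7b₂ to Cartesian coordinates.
(-2.5, 6.062)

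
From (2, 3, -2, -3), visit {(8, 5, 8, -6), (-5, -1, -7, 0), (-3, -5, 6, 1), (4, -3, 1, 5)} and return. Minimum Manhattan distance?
108
(one optimal route: (2, 3, -2, -3) → (8, 5, 8, -6) → (4, -3, 1, 5) → (-3, -5, 6, 1) → (-5, -1, -7, 0) → (2, 3, -2, -3))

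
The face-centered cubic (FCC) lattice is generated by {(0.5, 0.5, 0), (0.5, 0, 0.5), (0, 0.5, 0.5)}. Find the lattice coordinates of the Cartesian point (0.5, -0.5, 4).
-4b₁ + 5b₂ + 3b₃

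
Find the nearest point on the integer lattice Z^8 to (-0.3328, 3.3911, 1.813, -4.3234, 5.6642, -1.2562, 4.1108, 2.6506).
(0, 3, 2, -4, 6, -1, 4, 3)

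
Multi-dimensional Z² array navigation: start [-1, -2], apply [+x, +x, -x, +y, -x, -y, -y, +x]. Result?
(0, -3)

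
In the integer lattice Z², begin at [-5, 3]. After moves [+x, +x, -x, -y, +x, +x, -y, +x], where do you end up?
(-1, 1)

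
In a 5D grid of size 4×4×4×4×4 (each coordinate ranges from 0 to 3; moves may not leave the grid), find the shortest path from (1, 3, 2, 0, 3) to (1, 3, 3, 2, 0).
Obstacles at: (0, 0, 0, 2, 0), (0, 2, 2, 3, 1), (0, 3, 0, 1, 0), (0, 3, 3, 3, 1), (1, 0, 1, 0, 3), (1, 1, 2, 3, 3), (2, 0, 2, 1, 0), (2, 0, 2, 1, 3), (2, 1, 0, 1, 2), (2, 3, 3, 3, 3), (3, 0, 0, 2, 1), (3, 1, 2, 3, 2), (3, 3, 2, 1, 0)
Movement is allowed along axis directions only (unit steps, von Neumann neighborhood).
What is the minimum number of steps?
6
(one shortest path: (1, 3, 2, 0, 3) → (1, 3, 3, 0, 3) → (1, 3, 3, 1, 3) → (1, 3, 3, 2, 3) → (1, 3, 3, 2, 2) → (1, 3, 3, 2, 1) → (1, 3, 3, 2, 0))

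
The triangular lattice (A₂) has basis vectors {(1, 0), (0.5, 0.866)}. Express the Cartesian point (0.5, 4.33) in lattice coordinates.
-2b₁ + 5b₂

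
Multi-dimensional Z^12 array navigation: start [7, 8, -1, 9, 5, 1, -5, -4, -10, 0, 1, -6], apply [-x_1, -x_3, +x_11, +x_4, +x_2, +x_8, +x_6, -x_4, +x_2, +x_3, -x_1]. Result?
(5, 10, -1, 9, 5, 2, -5, -3, -10, 0, 2, -6)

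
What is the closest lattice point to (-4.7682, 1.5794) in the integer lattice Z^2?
(-5, 2)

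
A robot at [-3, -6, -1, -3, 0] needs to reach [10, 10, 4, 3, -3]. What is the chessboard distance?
16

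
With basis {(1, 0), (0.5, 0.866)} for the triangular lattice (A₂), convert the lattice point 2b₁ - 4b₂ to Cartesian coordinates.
(0, -3.464)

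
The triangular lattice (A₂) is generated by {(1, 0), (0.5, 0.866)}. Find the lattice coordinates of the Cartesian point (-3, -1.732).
-2b₁ - 2b₂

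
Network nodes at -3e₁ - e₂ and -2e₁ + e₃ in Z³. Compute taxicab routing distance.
3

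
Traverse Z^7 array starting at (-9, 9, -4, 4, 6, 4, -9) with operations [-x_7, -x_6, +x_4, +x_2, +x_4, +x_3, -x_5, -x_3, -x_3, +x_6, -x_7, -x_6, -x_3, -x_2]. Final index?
(-9, 9, -6, 6, 5, 3, -11)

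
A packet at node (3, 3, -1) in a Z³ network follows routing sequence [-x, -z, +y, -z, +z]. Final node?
(2, 4, -2)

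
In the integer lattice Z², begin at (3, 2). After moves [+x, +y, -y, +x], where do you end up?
(5, 2)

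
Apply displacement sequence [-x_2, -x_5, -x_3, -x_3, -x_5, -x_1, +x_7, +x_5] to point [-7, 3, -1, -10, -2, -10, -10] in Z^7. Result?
(-8, 2, -3, -10, -3, -10, -9)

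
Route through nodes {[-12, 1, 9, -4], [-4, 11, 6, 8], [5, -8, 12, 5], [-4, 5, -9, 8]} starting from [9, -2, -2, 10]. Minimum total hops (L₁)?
121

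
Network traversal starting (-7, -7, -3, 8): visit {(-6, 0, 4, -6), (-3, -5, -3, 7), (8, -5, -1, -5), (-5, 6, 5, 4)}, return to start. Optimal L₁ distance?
102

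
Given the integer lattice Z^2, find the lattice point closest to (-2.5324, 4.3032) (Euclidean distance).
(-3, 4)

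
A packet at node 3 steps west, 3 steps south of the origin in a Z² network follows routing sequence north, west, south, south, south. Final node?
(-4, -5)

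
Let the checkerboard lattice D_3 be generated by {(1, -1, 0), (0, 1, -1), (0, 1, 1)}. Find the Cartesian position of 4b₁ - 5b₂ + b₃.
(4, -8, 6)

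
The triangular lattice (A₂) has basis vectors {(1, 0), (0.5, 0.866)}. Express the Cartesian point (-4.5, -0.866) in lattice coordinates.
-4b₁ - b₂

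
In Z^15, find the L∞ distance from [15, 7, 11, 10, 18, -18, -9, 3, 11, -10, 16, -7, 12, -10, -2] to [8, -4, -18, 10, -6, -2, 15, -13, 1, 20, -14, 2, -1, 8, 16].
30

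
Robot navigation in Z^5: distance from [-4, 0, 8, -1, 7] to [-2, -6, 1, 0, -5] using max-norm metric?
12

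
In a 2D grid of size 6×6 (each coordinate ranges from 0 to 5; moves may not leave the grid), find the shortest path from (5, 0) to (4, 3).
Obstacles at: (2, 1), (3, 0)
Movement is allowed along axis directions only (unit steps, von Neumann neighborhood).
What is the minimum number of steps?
4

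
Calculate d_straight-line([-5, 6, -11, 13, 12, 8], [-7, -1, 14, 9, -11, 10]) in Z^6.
35.0286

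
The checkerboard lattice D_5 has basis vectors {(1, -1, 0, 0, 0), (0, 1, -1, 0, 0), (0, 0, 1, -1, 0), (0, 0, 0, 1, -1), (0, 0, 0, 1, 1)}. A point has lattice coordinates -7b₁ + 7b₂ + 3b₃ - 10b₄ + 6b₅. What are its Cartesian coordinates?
(-7, 14, -4, -7, 16)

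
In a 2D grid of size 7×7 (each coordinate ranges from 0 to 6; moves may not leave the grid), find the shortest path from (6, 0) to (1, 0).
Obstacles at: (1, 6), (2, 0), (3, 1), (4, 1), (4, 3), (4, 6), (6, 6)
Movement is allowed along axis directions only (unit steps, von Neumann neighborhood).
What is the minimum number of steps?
9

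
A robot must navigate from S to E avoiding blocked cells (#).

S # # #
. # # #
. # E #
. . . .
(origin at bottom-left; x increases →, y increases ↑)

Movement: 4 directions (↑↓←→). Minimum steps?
6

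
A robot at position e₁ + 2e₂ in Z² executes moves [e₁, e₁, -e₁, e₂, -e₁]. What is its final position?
(1, 3)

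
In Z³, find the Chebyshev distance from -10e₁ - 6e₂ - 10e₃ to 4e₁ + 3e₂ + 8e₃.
18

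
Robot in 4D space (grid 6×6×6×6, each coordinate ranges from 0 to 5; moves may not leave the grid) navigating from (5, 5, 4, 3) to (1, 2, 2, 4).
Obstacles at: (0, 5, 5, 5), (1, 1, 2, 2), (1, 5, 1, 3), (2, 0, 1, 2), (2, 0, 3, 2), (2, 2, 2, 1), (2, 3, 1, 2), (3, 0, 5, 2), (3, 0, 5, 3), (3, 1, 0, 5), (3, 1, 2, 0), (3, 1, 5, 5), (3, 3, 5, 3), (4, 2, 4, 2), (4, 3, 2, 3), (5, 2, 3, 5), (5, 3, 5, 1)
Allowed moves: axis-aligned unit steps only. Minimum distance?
10
(one shortest path: (5, 5, 4, 3) → (4, 5, 4, 3) → (3, 5, 4, 3) → (2, 5, 4, 3) → (1, 5, 4, 3) → (1, 4, 4, 3) → (1, 3, 4, 3) → (1, 2, 4, 3) → (1, 2, 3, 3) → (1, 2, 2, 3) → (1, 2, 2, 4))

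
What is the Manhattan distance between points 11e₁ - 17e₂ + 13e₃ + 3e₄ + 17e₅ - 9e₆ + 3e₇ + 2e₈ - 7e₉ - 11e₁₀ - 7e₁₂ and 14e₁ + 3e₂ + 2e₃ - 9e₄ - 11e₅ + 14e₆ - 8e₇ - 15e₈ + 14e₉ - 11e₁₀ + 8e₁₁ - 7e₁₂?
154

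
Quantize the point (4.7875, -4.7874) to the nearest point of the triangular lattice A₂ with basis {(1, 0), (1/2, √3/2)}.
(5, -5.196)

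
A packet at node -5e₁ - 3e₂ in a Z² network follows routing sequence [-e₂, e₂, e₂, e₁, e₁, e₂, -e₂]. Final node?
(-3, -2)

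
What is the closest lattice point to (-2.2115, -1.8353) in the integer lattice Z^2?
(-2, -2)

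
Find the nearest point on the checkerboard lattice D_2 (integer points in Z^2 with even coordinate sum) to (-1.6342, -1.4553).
(-2, -2)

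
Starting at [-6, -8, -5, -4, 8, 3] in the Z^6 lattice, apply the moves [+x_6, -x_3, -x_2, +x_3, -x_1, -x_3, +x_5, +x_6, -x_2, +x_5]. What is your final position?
(-7, -10, -6, -4, 10, 5)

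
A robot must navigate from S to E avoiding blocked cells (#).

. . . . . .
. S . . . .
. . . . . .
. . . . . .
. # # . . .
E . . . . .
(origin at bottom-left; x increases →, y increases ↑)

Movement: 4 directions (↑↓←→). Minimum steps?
5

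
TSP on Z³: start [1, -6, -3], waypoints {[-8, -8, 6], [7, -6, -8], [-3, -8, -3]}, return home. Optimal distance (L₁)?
62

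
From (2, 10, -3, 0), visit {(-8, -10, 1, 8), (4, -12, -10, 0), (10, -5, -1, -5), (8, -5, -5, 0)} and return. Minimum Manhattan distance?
132
(one optimal route: (2, 10, -3, 0) → (-8, -10, 1, 8) → (4, -12, -10, 0) → (8, -5, -5, 0) → (10, -5, -1, -5) → (2, 10, -3, 0))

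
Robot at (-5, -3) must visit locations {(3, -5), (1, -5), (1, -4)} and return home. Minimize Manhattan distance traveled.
20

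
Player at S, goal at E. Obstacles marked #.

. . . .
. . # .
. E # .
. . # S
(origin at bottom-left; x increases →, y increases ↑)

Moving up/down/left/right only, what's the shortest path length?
7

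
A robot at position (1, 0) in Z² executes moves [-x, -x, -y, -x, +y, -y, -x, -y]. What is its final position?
(-3, -2)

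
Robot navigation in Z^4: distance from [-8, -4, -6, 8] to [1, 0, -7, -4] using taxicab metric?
26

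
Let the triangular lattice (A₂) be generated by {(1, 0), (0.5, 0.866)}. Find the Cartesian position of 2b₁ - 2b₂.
(1, -1.732)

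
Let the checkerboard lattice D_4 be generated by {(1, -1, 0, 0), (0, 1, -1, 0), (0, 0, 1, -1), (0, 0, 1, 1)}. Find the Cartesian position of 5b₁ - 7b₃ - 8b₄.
(5, -5, -15, -1)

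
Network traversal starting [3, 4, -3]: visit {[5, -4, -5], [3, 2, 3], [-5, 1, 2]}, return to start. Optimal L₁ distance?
52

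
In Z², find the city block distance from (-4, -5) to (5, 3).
17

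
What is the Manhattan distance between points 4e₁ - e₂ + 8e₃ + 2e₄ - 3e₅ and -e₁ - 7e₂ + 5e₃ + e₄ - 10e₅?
22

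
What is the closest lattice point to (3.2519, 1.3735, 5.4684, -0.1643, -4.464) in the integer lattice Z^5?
(3, 1, 5, 0, -4)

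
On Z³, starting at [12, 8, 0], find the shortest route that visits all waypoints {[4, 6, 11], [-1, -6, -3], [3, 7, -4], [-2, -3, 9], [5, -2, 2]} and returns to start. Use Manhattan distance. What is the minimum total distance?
98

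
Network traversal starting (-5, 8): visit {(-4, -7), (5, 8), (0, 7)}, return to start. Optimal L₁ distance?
50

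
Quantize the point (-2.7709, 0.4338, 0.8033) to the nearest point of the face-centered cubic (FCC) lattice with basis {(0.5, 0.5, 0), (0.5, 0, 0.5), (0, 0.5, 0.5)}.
(-2.5, 0.5, 1)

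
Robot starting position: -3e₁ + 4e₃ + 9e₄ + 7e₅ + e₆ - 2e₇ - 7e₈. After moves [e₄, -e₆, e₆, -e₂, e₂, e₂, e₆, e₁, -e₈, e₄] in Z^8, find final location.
(-2, 1, 4, 11, 7, 2, -2, -8)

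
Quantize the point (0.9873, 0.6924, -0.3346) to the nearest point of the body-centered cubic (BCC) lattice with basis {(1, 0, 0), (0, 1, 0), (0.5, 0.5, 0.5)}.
(1, 1, 0)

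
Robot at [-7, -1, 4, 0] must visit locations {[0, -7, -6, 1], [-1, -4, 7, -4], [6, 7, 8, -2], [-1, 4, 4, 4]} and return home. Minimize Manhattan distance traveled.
102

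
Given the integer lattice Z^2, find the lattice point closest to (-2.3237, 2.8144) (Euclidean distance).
(-2, 3)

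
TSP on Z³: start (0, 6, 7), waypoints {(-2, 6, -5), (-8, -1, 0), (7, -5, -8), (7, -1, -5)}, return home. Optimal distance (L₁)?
86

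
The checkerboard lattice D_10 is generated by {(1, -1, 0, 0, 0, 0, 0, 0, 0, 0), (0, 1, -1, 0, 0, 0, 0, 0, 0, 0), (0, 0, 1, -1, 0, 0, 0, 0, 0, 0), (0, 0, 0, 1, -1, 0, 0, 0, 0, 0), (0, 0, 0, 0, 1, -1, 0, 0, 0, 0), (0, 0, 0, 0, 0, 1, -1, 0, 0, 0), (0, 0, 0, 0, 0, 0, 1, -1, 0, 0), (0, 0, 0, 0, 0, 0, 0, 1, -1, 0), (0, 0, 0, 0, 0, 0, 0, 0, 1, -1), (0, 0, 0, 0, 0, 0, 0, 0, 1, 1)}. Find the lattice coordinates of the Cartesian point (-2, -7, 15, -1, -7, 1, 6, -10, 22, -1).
-2b₁ - 9b₂ + 6b₃ + 5b₄ - 2b₅ - b₆ + 5b₇ - 5b₈ + 9b₉ + 8b₁₀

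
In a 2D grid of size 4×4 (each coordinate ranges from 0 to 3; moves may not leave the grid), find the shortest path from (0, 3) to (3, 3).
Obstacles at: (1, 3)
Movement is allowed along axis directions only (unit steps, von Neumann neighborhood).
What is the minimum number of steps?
5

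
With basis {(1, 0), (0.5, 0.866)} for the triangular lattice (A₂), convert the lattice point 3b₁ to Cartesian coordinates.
(3, 0)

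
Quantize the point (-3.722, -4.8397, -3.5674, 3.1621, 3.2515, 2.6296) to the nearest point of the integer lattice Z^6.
(-4, -5, -4, 3, 3, 3)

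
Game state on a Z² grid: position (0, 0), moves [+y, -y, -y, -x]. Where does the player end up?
(-1, -1)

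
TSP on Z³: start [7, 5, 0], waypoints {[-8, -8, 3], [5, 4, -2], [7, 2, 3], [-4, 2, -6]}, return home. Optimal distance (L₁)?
74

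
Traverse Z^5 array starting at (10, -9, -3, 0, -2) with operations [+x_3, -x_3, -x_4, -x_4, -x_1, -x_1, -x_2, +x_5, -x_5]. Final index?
(8, -10, -3, -2, -2)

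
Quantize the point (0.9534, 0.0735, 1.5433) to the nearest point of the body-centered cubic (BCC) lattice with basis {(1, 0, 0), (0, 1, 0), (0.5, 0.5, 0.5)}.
(1, 0, 2)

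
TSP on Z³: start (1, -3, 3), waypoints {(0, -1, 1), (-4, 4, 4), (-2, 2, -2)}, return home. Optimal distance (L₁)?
36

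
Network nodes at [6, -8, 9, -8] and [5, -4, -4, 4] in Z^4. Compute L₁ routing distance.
30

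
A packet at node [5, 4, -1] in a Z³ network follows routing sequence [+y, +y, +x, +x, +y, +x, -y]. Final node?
(8, 6, -1)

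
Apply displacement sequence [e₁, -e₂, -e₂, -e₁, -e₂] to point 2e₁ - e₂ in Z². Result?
(2, -4)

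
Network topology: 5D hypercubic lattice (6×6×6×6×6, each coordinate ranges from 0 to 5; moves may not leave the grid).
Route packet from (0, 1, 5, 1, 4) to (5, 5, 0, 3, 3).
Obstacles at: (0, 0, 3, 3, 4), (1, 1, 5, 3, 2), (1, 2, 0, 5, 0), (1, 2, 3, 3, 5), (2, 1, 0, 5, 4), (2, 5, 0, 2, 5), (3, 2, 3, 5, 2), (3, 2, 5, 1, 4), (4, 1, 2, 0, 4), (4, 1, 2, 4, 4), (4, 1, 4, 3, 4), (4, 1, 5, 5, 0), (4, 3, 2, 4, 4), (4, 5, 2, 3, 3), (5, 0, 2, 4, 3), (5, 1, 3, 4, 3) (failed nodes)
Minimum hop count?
17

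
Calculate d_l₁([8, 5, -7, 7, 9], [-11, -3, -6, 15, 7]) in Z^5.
38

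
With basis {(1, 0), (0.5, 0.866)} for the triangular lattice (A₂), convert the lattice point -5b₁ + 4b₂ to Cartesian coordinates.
(-3, 3.464)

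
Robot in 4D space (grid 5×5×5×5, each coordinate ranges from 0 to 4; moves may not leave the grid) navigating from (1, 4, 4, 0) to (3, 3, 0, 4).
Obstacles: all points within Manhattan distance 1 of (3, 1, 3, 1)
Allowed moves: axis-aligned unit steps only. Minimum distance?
11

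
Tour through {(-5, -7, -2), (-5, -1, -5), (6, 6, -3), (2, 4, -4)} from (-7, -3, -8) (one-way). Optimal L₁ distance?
41
(one optimal route: (-7, -3, -8) → (-5, -7, -2) → (-5, -1, -5) → (2, 4, -4) → (6, 6, -3))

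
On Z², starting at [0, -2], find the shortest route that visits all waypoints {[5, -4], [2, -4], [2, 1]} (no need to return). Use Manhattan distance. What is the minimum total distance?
13
(one optimal route: (0, -2) → (2, 1) → (2, -4) → (5, -4))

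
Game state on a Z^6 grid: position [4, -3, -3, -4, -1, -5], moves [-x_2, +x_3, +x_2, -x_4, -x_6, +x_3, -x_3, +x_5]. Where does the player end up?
(4, -3, -2, -5, 0, -6)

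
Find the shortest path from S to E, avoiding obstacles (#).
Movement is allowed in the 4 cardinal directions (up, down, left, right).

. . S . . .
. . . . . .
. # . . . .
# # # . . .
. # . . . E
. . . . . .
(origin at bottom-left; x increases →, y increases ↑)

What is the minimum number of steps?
7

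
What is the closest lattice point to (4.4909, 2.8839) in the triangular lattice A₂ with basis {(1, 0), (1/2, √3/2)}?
(4.5, 2.598)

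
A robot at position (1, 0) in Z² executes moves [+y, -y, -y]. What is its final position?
(1, -1)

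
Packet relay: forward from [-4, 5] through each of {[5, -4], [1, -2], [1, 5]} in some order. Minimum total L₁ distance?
18
(one optimal route: (-4, 5) → (1, 5) → (1, -2) → (5, -4))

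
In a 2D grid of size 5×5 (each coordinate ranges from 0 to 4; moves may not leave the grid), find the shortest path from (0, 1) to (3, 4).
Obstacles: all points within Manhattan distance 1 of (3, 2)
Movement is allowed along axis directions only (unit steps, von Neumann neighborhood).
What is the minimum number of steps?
6
(one shortest path: (0, 1) → (1, 1) → (1, 2) → (1, 3) → (2, 3) → (2, 4) → (3, 4))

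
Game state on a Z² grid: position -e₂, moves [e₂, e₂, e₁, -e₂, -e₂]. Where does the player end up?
(1, -1)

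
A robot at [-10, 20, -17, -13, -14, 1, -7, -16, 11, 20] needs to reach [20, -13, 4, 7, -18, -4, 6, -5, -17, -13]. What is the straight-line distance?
70.9507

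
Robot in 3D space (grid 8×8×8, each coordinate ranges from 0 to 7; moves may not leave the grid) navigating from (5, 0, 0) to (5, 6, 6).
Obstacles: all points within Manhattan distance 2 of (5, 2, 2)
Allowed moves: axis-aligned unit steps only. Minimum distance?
14
(one shortest path: (5, 0, 0) → (4, 0, 0) → (4, 1, 0) → (4, 2, 0) → (4, 3, 0) → (5, 3, 0) → (5, 4, 0) → (5, 5, 0) → (5, 6, 0) → (5, 6, 1) → (5, 6, 2) → (5, 6, 3) → (5, 6, 4) → (5, 6, 5) → (5, 6, 6))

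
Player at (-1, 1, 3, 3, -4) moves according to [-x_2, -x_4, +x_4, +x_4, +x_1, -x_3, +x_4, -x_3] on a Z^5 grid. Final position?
(0, 0, 1, 5, -4)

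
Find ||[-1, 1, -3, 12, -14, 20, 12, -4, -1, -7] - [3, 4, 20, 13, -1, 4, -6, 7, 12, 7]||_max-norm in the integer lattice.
23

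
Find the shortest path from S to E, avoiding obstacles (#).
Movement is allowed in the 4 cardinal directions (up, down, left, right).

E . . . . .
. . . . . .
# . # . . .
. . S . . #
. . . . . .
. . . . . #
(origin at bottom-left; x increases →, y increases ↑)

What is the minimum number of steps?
5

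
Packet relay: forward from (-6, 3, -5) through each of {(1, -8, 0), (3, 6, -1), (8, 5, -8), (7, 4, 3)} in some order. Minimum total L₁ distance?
59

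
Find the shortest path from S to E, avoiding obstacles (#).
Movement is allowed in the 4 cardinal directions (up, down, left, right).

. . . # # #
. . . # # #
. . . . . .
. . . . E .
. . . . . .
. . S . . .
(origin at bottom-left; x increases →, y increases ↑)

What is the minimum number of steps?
4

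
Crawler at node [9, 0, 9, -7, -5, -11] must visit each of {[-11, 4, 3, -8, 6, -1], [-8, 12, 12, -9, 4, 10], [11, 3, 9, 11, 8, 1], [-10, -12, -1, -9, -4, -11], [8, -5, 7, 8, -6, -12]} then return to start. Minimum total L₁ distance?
252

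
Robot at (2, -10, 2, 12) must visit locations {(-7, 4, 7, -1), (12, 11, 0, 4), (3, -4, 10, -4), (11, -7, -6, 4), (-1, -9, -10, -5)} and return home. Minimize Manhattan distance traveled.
178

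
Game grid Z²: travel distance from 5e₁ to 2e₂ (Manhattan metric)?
7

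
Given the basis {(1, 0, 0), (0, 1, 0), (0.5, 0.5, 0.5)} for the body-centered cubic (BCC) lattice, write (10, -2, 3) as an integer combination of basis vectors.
7b₁ - 5b₂ + 6b₃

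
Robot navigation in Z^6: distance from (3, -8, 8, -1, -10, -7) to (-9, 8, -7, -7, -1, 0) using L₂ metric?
28.1247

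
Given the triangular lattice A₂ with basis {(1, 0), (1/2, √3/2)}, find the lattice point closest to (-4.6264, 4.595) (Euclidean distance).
(-4.5, 4.33)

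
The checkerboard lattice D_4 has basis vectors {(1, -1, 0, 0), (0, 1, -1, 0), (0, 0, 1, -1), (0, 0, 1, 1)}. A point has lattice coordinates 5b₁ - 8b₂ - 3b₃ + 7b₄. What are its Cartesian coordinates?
(5, -13, 12, 10)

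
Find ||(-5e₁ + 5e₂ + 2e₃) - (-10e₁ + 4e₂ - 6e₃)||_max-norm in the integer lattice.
8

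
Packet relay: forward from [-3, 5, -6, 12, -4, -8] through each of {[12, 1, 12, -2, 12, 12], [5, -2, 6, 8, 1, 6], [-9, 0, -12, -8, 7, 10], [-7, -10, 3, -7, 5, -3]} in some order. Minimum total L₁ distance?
195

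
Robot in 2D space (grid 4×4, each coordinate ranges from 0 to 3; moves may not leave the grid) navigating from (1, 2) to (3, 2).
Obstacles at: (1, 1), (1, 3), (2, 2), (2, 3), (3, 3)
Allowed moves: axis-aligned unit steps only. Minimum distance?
8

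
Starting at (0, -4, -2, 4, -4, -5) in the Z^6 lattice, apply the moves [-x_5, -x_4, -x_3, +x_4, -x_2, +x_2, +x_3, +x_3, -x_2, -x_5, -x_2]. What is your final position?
(0, -6, -1, 4, -6, -5)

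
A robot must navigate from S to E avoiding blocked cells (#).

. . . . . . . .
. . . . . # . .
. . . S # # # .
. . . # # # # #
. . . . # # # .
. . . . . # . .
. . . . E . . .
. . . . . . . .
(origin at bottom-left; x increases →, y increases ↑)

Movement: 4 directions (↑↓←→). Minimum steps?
7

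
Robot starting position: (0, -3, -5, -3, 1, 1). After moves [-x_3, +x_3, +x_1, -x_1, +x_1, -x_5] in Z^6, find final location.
(1, -3, -5, -3, 0, 1)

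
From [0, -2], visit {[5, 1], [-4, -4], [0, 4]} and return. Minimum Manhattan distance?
34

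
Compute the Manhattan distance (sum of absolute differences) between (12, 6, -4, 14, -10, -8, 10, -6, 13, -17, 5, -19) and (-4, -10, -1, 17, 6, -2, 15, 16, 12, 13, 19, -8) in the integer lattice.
143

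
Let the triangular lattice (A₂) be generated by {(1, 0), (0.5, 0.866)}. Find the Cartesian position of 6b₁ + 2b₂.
(7, 1.732)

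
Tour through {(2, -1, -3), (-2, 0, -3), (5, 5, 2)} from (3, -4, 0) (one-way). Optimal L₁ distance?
29
(one optimal route: (3, -4, 0) → (2, -1, -3) → (-2, 0, -3) → (5, 5, 2))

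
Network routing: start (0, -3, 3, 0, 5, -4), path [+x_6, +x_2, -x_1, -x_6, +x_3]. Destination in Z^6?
(-1, -2, 4, 0, 5, -4)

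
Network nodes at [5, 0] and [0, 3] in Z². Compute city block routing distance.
8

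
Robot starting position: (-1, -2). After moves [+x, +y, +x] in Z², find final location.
(1, -1)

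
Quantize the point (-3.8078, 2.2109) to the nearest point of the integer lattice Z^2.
(-4, 2)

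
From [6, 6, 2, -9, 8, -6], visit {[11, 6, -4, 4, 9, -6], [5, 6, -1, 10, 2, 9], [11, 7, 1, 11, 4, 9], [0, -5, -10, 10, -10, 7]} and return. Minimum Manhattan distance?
188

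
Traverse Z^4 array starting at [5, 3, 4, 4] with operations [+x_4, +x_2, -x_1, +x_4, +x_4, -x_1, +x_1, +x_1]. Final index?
(5, 4, 4, 7)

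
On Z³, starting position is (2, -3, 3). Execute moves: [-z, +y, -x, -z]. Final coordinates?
(1, -2, 1)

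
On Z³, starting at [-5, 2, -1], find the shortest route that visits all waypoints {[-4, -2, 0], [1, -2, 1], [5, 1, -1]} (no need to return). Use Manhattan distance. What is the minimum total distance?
21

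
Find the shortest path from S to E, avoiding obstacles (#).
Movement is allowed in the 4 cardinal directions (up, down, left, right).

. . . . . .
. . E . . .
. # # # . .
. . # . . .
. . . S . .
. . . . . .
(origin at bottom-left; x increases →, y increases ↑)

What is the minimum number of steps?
6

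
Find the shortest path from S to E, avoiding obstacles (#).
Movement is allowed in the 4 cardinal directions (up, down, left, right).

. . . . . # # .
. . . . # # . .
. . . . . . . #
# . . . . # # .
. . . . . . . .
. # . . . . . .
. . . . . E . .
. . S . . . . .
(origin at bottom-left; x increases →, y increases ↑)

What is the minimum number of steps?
4
(one shortest path: (2, 0) → (3, 0) → (4, 0) → (5, 0) → (5, 1))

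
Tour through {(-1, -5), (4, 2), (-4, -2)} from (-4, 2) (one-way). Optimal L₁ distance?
22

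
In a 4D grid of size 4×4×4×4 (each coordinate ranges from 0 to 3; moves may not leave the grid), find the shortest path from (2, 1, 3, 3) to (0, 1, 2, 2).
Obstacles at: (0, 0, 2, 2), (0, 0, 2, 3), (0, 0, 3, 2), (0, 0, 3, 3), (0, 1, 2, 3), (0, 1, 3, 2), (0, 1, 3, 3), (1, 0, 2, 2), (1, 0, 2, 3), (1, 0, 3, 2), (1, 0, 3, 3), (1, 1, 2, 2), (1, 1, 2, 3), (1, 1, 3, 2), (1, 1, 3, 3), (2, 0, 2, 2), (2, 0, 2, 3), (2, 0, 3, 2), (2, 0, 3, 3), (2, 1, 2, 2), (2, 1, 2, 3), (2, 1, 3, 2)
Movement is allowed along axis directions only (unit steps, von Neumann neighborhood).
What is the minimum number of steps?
6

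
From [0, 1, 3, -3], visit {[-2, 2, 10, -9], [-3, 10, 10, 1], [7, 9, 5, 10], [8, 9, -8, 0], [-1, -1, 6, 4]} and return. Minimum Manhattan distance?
128
(one optimal route: (0, 1, 3, -3) → (-2, 2, 10, -9) → (-3, 10, 10, 1) → (8, 9, -8, 0) → (7, 9, 5, 10) → (-1, -1, 6, 4) → (0, 1, 3, -3))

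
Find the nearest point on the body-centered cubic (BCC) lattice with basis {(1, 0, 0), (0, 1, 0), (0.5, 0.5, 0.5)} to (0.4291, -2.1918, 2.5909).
(0.5, -2.5, 2.5)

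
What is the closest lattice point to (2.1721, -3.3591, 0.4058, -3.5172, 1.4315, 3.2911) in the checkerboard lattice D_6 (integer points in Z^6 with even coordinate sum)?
(2, -3, 0, -3, 1, 3)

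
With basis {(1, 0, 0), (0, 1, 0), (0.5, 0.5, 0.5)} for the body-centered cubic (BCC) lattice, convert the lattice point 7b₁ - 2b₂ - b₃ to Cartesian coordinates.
(6.5, -2.5, -0.5)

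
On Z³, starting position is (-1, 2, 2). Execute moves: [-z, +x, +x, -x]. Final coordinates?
(0, 2, 1)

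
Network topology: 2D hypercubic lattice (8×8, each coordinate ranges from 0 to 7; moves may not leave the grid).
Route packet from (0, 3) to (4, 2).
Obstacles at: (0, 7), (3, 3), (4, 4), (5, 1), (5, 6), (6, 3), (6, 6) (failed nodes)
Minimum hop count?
5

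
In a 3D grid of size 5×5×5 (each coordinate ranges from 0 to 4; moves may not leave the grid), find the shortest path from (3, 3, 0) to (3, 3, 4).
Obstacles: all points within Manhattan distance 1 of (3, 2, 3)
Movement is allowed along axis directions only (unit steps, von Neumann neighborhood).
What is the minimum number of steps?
6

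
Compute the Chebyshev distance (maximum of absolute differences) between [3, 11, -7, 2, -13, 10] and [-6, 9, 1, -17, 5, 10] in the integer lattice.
19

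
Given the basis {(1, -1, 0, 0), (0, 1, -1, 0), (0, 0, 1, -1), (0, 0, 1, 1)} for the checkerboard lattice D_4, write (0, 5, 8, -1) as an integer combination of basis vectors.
5b₂ + 7b₃ + 6b₄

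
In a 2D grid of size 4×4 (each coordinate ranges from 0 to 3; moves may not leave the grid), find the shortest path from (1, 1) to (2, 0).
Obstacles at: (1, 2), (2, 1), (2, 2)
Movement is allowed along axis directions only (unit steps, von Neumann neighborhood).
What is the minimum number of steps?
2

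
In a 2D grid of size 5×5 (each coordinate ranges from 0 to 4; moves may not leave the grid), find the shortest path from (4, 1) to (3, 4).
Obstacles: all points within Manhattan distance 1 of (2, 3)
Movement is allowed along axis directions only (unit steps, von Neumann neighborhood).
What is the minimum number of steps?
4
(one shortest path: (4, 1) → (4, 2) → (4, 3) → (4, 4) → (3, 4))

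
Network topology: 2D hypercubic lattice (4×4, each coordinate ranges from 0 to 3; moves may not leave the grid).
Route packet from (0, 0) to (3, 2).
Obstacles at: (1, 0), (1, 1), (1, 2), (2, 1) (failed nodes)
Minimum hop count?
7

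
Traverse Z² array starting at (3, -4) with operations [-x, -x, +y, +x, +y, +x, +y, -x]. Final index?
(2, -1)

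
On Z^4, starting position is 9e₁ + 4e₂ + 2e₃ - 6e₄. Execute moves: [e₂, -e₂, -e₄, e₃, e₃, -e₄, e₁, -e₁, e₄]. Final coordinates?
(9, 4, 4, -7)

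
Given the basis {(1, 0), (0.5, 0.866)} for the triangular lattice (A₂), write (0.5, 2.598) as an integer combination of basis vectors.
-b₁ + 3b₂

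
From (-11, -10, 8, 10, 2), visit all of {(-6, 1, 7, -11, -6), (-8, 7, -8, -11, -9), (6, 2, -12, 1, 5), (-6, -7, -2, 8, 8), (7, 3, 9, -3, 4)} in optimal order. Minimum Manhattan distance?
156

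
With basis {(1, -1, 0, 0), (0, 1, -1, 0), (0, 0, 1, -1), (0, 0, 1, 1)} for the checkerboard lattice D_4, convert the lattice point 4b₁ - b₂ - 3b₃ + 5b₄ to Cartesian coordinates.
(4, -5, 3, 8)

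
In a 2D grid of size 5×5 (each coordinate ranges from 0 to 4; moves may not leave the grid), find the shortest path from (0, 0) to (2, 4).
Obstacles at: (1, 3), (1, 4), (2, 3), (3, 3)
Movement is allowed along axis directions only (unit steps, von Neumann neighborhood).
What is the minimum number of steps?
10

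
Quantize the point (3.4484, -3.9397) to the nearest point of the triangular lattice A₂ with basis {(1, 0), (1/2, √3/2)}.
(3.5, -4.33)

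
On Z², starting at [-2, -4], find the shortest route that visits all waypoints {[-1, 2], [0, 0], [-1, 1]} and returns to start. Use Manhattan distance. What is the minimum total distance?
16
(one optimal route: (-2, -4) → (-1, 2) → (-1, 1) → (0, 0) → (-2, -4))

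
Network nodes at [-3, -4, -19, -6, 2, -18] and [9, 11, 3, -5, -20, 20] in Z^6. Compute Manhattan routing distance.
110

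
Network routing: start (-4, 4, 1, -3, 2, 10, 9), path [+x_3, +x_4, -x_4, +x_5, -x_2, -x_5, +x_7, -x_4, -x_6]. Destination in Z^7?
(-4, 3, 2, -4, 2, 9, 10)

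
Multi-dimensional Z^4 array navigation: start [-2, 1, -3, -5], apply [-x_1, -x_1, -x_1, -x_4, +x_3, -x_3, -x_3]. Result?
(-5, 1, -4, -6)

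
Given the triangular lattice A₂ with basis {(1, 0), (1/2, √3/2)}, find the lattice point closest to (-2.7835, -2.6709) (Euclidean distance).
(-2.5, -2.598)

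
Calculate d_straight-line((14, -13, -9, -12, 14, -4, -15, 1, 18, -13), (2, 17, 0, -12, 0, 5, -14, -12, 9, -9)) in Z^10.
40.8534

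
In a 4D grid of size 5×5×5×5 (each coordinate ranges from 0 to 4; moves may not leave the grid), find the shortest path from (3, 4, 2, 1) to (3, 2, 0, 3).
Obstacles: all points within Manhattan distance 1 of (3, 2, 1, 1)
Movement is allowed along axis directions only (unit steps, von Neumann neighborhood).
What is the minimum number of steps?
6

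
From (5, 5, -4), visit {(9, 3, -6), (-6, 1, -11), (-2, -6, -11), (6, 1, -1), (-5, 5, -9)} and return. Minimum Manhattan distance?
76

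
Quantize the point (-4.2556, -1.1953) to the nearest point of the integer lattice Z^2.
(-4, -1)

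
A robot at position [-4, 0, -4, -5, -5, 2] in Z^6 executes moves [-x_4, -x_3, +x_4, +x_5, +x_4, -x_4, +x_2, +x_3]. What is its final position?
(-4, 1, -4, -5, -4, 2)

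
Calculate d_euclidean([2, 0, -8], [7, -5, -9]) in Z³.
7.14143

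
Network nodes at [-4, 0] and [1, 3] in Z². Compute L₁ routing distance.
8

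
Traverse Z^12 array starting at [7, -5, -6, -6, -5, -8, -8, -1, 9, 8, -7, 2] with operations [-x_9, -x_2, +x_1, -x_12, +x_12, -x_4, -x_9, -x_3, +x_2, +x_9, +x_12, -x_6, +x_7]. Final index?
(8, -5, -7, -7, -5, -9, -7, -1, 8, 8, -7, 3)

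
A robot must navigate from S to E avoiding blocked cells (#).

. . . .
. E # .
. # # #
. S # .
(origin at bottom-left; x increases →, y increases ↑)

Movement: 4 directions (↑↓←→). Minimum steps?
4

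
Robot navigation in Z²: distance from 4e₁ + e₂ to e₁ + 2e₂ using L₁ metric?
4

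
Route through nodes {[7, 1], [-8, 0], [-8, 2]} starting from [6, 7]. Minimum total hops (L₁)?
25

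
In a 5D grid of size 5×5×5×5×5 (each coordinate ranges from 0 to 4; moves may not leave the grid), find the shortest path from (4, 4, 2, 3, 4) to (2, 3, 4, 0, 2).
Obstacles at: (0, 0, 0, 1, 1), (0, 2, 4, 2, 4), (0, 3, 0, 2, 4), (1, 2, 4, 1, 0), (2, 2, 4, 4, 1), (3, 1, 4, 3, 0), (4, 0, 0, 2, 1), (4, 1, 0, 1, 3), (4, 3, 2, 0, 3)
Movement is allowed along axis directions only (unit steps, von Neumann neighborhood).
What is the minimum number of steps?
10
(one shortest path: (4, 4, 2, 3, 4) → (3, 4, 2, 3, 4) → (2, 4, 2, 3, 4) → (2, 3, 2, 3, 4) → (2, 3, 3, 3, 4) → (2, 3, 4, 3, 4) → (2, 3, 4, 2, 4) → (2, 3, 4, 1, 4) → (2, 3, 4, 0, 4) → (2, 3, 4, 0, 3) → (2, 3, 4, 0, 2))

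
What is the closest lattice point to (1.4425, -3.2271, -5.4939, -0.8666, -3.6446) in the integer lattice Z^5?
(1, -3, -5, -1, -4)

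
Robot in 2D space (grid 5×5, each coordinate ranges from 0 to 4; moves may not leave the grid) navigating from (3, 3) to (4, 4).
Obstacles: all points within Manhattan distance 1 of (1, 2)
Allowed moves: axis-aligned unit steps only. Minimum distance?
2
(one shortest path: (3, 3) → (4, 3) → (4, 4))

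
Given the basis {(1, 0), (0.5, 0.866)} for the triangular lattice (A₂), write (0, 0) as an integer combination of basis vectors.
0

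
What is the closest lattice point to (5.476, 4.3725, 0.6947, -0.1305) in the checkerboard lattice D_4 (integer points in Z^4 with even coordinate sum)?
(5, 4, 1, 0)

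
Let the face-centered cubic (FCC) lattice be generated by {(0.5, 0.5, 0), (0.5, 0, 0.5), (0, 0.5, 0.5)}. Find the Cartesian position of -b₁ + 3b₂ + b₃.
(1, 0, 2)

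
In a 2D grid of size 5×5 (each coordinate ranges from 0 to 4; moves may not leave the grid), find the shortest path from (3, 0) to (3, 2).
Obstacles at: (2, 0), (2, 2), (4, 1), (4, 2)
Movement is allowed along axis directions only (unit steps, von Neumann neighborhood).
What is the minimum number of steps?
2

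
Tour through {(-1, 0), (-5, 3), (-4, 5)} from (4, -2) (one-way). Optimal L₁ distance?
17
(one optimal route: (4, -2) → (-1, 0) → (-5, 3) → (-4, 5))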